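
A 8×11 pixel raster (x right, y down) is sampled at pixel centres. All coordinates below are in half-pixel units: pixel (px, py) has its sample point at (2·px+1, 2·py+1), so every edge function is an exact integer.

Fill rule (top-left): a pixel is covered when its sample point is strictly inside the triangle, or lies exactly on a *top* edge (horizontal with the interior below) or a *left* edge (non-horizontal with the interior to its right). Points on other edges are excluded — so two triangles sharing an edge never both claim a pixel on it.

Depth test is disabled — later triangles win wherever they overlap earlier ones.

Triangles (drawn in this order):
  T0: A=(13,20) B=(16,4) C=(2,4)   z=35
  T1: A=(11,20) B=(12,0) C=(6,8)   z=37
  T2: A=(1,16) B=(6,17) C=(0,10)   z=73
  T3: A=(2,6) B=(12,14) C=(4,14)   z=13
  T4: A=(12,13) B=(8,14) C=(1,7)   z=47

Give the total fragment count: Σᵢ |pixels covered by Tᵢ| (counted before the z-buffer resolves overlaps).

T0:
  2·area = 224  (B↔C swapped to make it positive)
  edge (13, 20)→(2, 4): d=(-11,-16) top-left  bias=+0
  edge (2, 4)→(16, 4): d=(14,0) top-left  bias=+0
  edge (16, 4)→(13, 20): d=(-3,16) right/bottom  bias=-1
    (1,2)@(3, 5): e=[5,14,205] → #
    (2,2)@(5, 5): e=[37,14,173] → #
    (3,2)@(7, 5): e=[69,14,141] → #
    (4,2)@(9, 5): e=[101,14,109] → #
    (5,2)@(11, 5): e=[133,14,77] → #
    (6,2)@(13, 5): e=[165,14,45] → #
    (7,2)@(15, 5): e=[197,14,13] → #
    (1,3)@(3, 7): e=[-17,42,199] → ·
    (2,3)@(5, 7): e=[15,42,167] → #
    (2,4)@(5, 9): e=[-7,70,161] → ·
    (3,4)@(7, 9): e=[25,70,129] → #
    (3,5)@(7, 11): e=[3,98,123] → #
  covered (30 px):
    · · · · · · · ·
    · · · · · · · ·
    · # # # # # # #
    · · # # # # # #
    · · · # # # # #
    · · · # # # # ·
    · · · · # # # ·
    · · · · · # # ·
    · · · · · # # ·
    · · · · · · # ·
    · · · · · · · ·
T1:
  2·area = 112  (B↔C swapped to make it positive)
  edge (11, 20)→(6, 8): d=(-5,-12) top-left  bias=+0
  edge (6, 8)→(12, 0): d=(6,-8) top-left  bias=+0
  edge (12, 0)→(11, 20): d=(-1,20) right/bottom  bias=-1
    (5,1)@(11, 3): e=[85,10,17] → #
    (6,1)@(13, 3): e=[109,26,-23] → ·
    (4,2)@(9, 5): e=[51,6,55] → #
    (6,2)@(13, 5): e=[99,38,-25] → ·
    (3,3)@(7, 7): e=[17,2,93] → #
    (6,3)@(13, 7): e=[89,50,-27] → ·
    (3,4)@(7, 9): e=[7,14,91] → #
    (6,4)@(13, 9): e=[79,62,-29] → ·
    (3,5)@(7, 11): e=[-3,26,89] → ·
    (4,5)@(9, 11): e=[21,42,49] → #
    (6,5)@(13, 11): e=[69,74,-31] → ·
    (4,6)@(9, 13): e=[11,54,47] → #
  covered (17 px):
    · · · · · · · ·
    · · · · · # · ·
    · · · · # # · ·
    · · · # # # · ·
    · · · # # # · ·
    · · · · # # · ·
    · · · · # # · ·
    · · · · # # · ·
    · · · · · # · ·
    · · · · · # · ·
    · · · · · · · ·
T2:
  2·area = 29  (B↔C swapped to make it positive)
  edge (1, 16)→(0, 10): d=(-1,-6) top-left  bias=+0
  edge (0, 10)→(6, 17): d=(6,7) right/bottom  bias=-1
  edge (6, 17)→(1, 16): d=(-5,-1) top-left  bias=+0
    (0,6)@(1, 13): e=[3,11,15] → #
    (1,6)@(3, 13): e=[15,-3,17] → ·
    (0,7)@(1, 15): e=[1,23,5] → #
    (1,7)@(3, 15): e=[13,9,7] → #
    (2,7)@(5, 15): e=[25,-5,9] → ·
    (0,8)@(1, 17): e=[-1,35,-5] → ·
    (1,8)@(3, 17): e=[11,21,-3] → ·
  covered (3 px):
    · · · · · · · ·
    · · · · · · · ·
    · · · · · · · ·
    · · · · · · · ·
    · · · · · · · ·
    · · · · · · · ·
    # · · · · · · ·
    # # · · · · · ·
    · · · · · · · ·
    · · · · · · · ·
    · · · · · · · ·
T3:
  2·area = 64
  edge (2, 6)→(12, 14): d=(10,8) right/bottom  bias=-1
  edge (12, 14)→(4, 14): d=(-8,0) right/bottom  bias=-1
  edge (4, 14)→(2, 6): d=(-2,-8) top-left  bias=+0
    (1,3)@(3, 7): e=[2,56,6] → #
    (2,3)@(5, 7): e=[-14,56,22] → ·
    (1,4)@(3, 9): e=[22,40,2] → #
    (2,4)@(5, 9): e=[6,40,18] → #
    (3,4)@(7, 9): e=[-10,40,34] → ·
    (1,5)@(3, 11): e=[42,24,-2] → ·
    (2,5)@(5, 11): e=[26,24,14] → #
    (3,5)@(7, 11): e=[10,24,30] → #
    (4,5)@(9, 11): e=[-6,24,46] → ·
    (2,6)@(5, 13): e=[46,8,10] → #
    (4,6)@(9, 13): e=[14,8,42] → #
    (5,6)@(11, 13): e=[-2,8,58] → ·
  covered (8 px):
    · · · · · · · ·
    · · · · · · · ·
    · · · · · · · ·
    · # · · · · · ·
    · # # · · · · ·
    · · # # · · · ·
    · · # # # · · ·
    · · · · · · · ·
    · · · · · · · ·
    · · · · · · · ·
    · · · · · · · ·
T4:
  2·area = 35
  edge (12, 13)→(8, 14): d=(-4,1) right/bottom  bias=-1
  edge (8, 14)→(1, 7): d=(-7,-7) top-left  bias=+0
  edge (1, 7)→(12, 13): d=(11,6) right/bottom  bias=-1
    (0,3)@(1, 7): e=[35,0,0] → ·  [on edge]
    (1,4)@(3, 9): e=[25,0,10] → #  [on edge]
    (2,4)@(5, 9): e=[23,14,-2] → ·
    (1,5)@(3, 11): e=[17,-14,32] → ·
    (2,5)@(5, 11): e=[15,0,20] → #  [on edge]
    (3,5)@(7, 11): e=[13,14,8] → #
    (4,5)@(9, 11): e=[11,28,-4] → ·
    (2,6)@(5, 13): e=[7,-14,42] → ·
    (3,6)@(7, 13): e=[5,0,30] → #  [on edge]
    (4,6)@(9, 13): e=[3,14,18] → #
    (5,6)@(11, 13): e=[1,28,6] → #
    (6,6)@(13, 13): e=[-1,42,-6] → ·
    (4,7)@(9, 15): e=[-5,0,40] → ·  [on edge]
    (5,8)@(11, 17): e=[-15,0,50] → ·  [on edge]
    (6,9)@(13, 19): e=[-25,0,60] → ·  [on edge]
    (7,10)@(15, 21): e=[-35,0,70] → ·  [on edge]
  covered (6 px):
    · · · · · · · ·
    · · · · · · · ·
    · · · · · · · ·
    · · · · · · · ·
    · # · · · · · ·
    · · # # · · · ·
    · · · # # # · ·
    · · · · · · · ·
    · · · · · · · ·
    · · · · · · · ·
    · · · · · · · ·

Result: 64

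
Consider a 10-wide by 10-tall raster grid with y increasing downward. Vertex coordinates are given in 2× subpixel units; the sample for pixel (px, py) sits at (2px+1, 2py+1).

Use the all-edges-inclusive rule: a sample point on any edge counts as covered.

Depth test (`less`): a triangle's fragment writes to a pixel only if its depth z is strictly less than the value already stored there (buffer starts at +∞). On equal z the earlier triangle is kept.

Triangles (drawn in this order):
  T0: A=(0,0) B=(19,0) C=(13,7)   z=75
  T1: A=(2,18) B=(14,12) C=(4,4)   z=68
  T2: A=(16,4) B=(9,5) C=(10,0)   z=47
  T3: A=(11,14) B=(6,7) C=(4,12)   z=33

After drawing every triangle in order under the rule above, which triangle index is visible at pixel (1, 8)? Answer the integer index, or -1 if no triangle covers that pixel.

T0:
  2·area = 133
  edge (0, 0)→(19, 0): d=(19,0) inclusive
  edge (19, 0)→(13, 7): d=(-6,7) inclusive
  edge (13, 7)→(0, 0): d=(-13,-7) inclusive
    (1,0)@(3, 1): e=[19,106,8] → #
    (2,0)@(5, 1): e=[19,92,22] → #
    (3,0)@(7, 1): e=[19,78,36] → #
    (4,0)@(9, 1): e=[19,64,50] → #
    (5,0)@(11, 1): e=[19,50,64] → #
    (6,0)@(13, 1): e=[19,36,78] → #
    (7,0)@(15, 1): e=[19,22,92] → #
    (8,0)@(17, 1): e=[19,8,106] → #
    (9,0)@(19, 1): e=[19,-6,120] → ·
    (1,1)@(3, 3): e=[57,94,-18] → ·
    (2,1)@(5, 3): e=[57,80,-4] → ·
    (3,1)@(7, 3): e=[57,66,10] → #
    (6,3)@(13, 7): e=[133,0,0] → #  [on edge]
  covered (16 px):
    · # # # # # # # # ·
    · · · # # # # # · ·
    · · · · · # # · · ·
    · · · · · · # · · ·
    · · · · · · · · · ·
    · · · · · · · · · ·
    · · · · · · · · · ·
    · · · · · · · · · ·
    · · · · · · · · · ·
    · · · · · · · · · ·
T1:
  2·area = 156  (B↔C swapped to make it positive)
  edge (2, 18)→(4, 4): d=(2,-14) inclusive
  edge (4, 4)→(14, 12): d=(10,8) inclusive
  edge (14, 12)→(2, 18): d=(-12,6) inclusive
    (2,2)@(5, 5): e=[16,2,138] → #
    (3,2)@(7, 5): e=[44,-14,126] → ·
    (2,3)@(5, 7): e=[20,22,114] → #
    (3,3)@(7, 7): e=[48,6,102] → #
    (4,3)@(9, 7): e=[76,-10,90] → ·
    (2,4)@(5, 9): e=[24,42,90] → #
    (4,4)@(9, 9): e=[80,10,66] → #
    (5,4)@(11, 9): e=[108,-6,54] → ·
    (1,5)@(3, 11): e=[0,78,78] → #  [on edge]
    (5,5)@(11, 11): e=[112,14,30] → #
    (6,5)@(13, 11): e=[140,-2,18] → ·
    (1,6)@(3, 13): e=[4,98,54] → #
  covered (20 px):
    · · · · · · · · · ·
    · · · · · · · · · ·
    · · # · · · · · · ·
    · · # # · · · · · ·
    · · # # # · · · · ·
    · # # # # # · · · ·
    · # # # # # · · · ·
    · # # # · · · · · ·
    · # · · · · · · · ·
    · · · · · · · · · ·
T2:
  2·area = 34
  edge (16, 4)→(9, 5): d=(-7,1) inclusive
  edge (9, 5)→(10, 0): d=(1,-5) inclusive
  edge (10, 0)→(16, 4): d=(6,4) inclusive
    (5,0)@(11, 1): e=[26,6,2] → #
    (6,0)@(13, 1): e=[24,16,-6] → ·
    (5,1)@(11, 3): e=[12,8,14] → #
    (6,1)@(13, 3): e=[10,18,6] → #
    (7,1)@(15, 3): e=[8,28,-2] → ·
    (4,2)@(9, 5): e=[0,0,34] → #  [on edge]
    (5,2)@(11, 5): e=[-2,10,26] → ·
    (6,2)@(13, 5): e=[-4,20,18] → ·
    (4,3)@(9, 7): e=[-14,2,46] → ·
    (3,7)@(7, 15): e=[-68,0,102] → ·  [on edge]
  covered (4 px):
    · · · · · # · · · ·
    · · · · · # # · · ·
    · · · · # · · · · ·
    · · · · · · · · · ·
    · · · · · · · · · ·
    · · · · · · · · · ·
    · · · · · · · · · ·
    · · · · · · · · · ·
    · · · · · · · · · ·
    · · · · · · · · · ·
T3:
  2·area = 39  (B↔C swapped to make it positive)
  edge (11, 14)→(4, 12): d=(-7,-2) inclusive
  edge (4, 12)→(6, 7): d=(2,-5) inclusive
  edge (6, 7)→(11, 14): d=(5,7) inclusive
    (3,4)@(7, 9): e=[27,9,3] → #
    (4,4)@(9, 9): e=[31,19,-11] → ·
    (2,5)@(5, 11): e=[9,3,27] → #
    (4,5)@(9, 11): e=[17,23,-1] → ·
    (2,6)@(5, 13): e=[-5,7,37] → ·
    (3,6)@(7, 13): e=[-1,17,23] → ·
    (4,6)@(9, 13): e=[3,27,9] → #
    (5,6)@(11, 13): e=[7,37,-5] → ·
    (4,7)@(9, 15): e=[-11,31,19] → ·
  covered (4 px):
    · · · · · · · · · ·
    · · · · · · · · · ·
    · · · · · · · · · ·
    · · · · · · · · · ·
    · · · # · · · · · ·
    · · # # · · · · · ·
    · · · · # · · · · ·
    · · · · · · · · · ·
    · · · · · · · · · ·
    · · · · · · · · · ·

Z-buffer (winner per pixel, '.' = empty):
  . 0 0 0 0 2 0 0 0 .
  . . . 0 0 2 2 0 . .
  . . 1 . 2 0 0 . . .
  . . 1 1 . . 0 . . .
  . . 1 3 1 . . . . .
  . 1 3 3 1 1 . . . .
  . 1 1 1 3 1 . . . .
  . 1 1 1 . . . . . .
  . 1 . . . . . . . .
  . . . . . . . . . .

Final: 1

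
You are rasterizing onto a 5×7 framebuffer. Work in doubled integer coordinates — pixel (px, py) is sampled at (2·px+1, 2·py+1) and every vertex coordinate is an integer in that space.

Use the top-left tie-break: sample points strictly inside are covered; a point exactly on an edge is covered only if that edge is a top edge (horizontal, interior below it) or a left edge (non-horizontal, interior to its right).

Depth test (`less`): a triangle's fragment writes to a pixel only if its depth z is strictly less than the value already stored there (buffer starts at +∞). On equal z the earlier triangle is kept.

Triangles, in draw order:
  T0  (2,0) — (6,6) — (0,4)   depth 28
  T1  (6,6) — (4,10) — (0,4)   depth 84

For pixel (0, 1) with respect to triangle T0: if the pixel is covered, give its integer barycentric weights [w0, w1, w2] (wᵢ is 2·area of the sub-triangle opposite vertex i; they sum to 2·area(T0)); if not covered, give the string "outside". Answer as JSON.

T0:
  2·area = 28
  edge (2, 0)→(6, 6): d=(4,6) right/bottom  bias=-1
  edge (6, 6)→(0, 4): d=(-6,-2) top-left  bias=+0
  edge (0, 4)→(2, 0): d=(2,-4) top-left  bias=+0
    (0,1)@(1, 3): e=[18,8,2] → █
    (1,1)@(3, 3): e=[6,12,10] → █
    (2,1)@(5, 3): e=[-6,16,18] → ·
    (0,2)@(1, 5): e=[26,-4,6] → ·
    (1,2)@(3, 5): e=[14,0,14] → █  [on edge]
    (2,2)@(5, 5): e=[2,4,22] → █
    (3,2)@(7, 5): e=[-10,8,30] → ·
    (1,3)@(3, 7): e=[22,-12,18] → ·
    (2,3)@(5, 7): e=[10,-8,26] → ·
    (4,3)@(9, 7): e=[-14,0,42] → ·  [on edge]
  covered (4 px):
    · · · · ·
    █ █ · · ·
    · █ █ · ·
    · · · · ·
    · · · · ·
    · · · · ·
    · · · · ·
T1:
  2·area = 28
  edge (6, 6)→(4, 10): d=(-2,4) right/bottom  bias=-1
  edge (4, 10)→(0, 4): d=(-4,-6) top-left  bias=+0
  edge (0, 4)→(6, 6): d=(6,2) right/bottom  bias=-1
    (0,2)@(1, 5): e=[22,2,4] → █
    (1,2)@(3, 5): e=[14,14,0] → ·  [on edge]
    (0,3)@(1, 7): e=[18,-6,16] → ·
    (1,3)@(3, 7): e=[10,6,12] → █
    (2,3)@(5, 7): e=[2,18,8] → █
    (3,3)@(7, 7): e=[-6,30,4] → ·
    (4,3)@(9, 7): e=[-14,42,0] → ·  [on edge]
    (1,4)@(3, 9): e=[6,-2,24] → ·
    (2,4)@(5, 9): e=[-2,10,20] → ·
  covered (3 px):
    · · · · ·
    · · · · ·
    █ · · · ·
    · █ █ · ·
    · · · · ·
    · · · · ·
    · · · · ·

Final: [8,2,18]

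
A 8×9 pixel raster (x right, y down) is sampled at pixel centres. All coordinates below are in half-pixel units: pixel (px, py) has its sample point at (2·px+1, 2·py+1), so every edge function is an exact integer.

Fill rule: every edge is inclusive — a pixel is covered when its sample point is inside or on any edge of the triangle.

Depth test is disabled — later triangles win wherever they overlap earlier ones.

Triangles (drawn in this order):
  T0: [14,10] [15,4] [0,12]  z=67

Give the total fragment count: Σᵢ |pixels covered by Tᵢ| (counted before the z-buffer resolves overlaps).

T0:
  2·area = 82  (B↔C swapped to make it positive)
  edge (14, 10)→(0, 12): d=(-14,2) inclusive
  edge (0, 12)→(15, 4): d=(15,-8) inclusive
  edge (15, 4)→(14, 10): d=(-1,6) inclusive
    (5,3)@(11, 7): e=[48,13,21] → #
    (6,3)@(13, 7): e=[44,29,9] → #
    (7,3)@(15, 7): e=[40,45,-3] → ·
    (3,4)@(7, 9): e=[28,11,43] → #
    (4,4)@(9, 9): e=[24,27,31] → #
    (7,4)@(15, 9): e=[12,75,-5] → ·
    (1,5)@(3, 11): e=[8,9,65] → #
    (2,5)@(5, 11): e=[4,25,53] → #
    (3,5)@(7, 11): e=[0,41,41] → #  [on edge]
    (4,5)@(9, 11): e=[-4,57,29] → ·
    (5,5)@(11, 11): e=[-8,73,17] → ·
    (6,5)@(13, 11): e=[-12,89,5] → ·
  covered (9 px):
    · · · · · · · ·
    · · · · · · · ·
    · · · · · · · ·
    · · · · · # # ·
    · · · # # # # ·
    · # # # · · · ·
    · · · · · · · ·
    · · · · · · · ·
    · · · · · · · ·

Answer: 9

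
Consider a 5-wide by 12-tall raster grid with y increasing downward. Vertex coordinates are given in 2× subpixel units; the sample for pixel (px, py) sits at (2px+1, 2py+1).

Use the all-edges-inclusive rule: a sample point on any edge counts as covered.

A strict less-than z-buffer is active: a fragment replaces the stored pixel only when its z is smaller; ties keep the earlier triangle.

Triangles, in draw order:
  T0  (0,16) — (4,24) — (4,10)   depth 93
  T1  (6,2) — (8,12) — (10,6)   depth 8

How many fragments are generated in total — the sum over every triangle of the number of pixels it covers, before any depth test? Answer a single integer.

T0:
  2·area = 56  (B↔C swapped to make it positive)
  edge (0, 16)→(4, 10): d=(4,-6) inclusive
  edge (4, 10)→(4, 24): d=(0,14) inclusive
  edge (4, 24)→(0, 16): d=(-4,-8) inclusive
    (1,6)@(3, 13): e=[6,14,36] → #
    (2,6)@(5, 13): e=[18,-14,52] → ·
    (0,7)@(1, 15): e=[2,42,12] → #
    (2,7)@(5, 15): e=[26,-14,44] → ·
    (0,8)@(1, 17): e=[10,42,4] → #
    (2,8)@(5, 17): e=[34,-14,36] → ·
    (0,9)@(1, 19): e=[18,42,-4] → ·
    (1,9)@(3, 19): e=[30,14,12] → #
    (2,9)@(5, 19): e=[42,-14,28] → ·
    (1,10)@(3, 21): e=[38,14,4] → #
    (2,10)@(5, 21): e=[50,-14,20] → ·
    (1,11)@(3, 23): e=[46,14,-4] → ·
  covered (7 px):
    · · · · ·
    · · · · ·
    · · · · ·
    · · · · ·
    · · · · ·
    · · · · ·
    · # · · ·
    # # · · ·
    # # · · ·
    · # · · ·
    · # · · ·
    · · · · ·
T1:
  2·area = 32  (B↔C swapped to make it positive)
  edge (6, 2)→(10, 6): d=(4,4) inclusive
  edge (10, 6)→(8, 12): d=(-2,6) inclusive
  edge (8, 12)→(6, 2): d=(-2,-10) inclusive
    (2,0)@(5, 1): e=[0,40,-8] → ·  [on edge]
    (3,1)@(7, 3): e=[0,24,8] → #  [on edge]
    (4,1)@(9, 3): e=[-8,12,28] → ·
    (3,2)@(7, 5): e=[8,20,4] → #
    (4,2)@(9, 5): e=[0,8,24] → #  [on edge]
    (3,3)@(7, 7): e=[16,16,0] → #  [on edge]
    (3,4)@(7, 9): e=[24,12,-4] → ·
    (4,4)@(9, 9): e=[16,0,16] → #  [on edge]
    (4,5)@(9, 11): e=[24,-4,12] → ·
    (3,7)@(7, 15): e=[48,0,-16] → ·  [on edge]
    (4,8)@(9, 17): e=[48,-16,0] → ·  [on edge]
    (2,10)@(5, 21): e=[80,0,-48] → ·  [on edge]
  covered (6 px):
    · · · · ·
    · · · # ·
    · · · # #
    · · · # #
    · · · · #
    · · · · ·
    · · · · ·
    · · · · ·
    · · · · ·
    · · · · ·
    · · · · ·
    · · · · ·

Result: 13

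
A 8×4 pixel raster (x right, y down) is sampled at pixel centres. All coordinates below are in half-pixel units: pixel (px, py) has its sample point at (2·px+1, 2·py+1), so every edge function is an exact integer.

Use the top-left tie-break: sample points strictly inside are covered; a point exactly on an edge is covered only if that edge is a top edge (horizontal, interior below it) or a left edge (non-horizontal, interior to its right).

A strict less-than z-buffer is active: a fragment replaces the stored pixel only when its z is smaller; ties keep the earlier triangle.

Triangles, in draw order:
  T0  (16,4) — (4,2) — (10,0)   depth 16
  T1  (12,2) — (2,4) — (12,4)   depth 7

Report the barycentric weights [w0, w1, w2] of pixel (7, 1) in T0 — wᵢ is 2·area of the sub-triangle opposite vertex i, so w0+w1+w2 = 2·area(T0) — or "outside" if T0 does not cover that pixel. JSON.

T0:
  2·area = 36
  edge (16, 4)→(4, 2): d=(-12,-2) top-left  bias=+0
  edge (4, 2)→(10, 0): d=(6,-2) top-left  bias=+0
  edge (10, 0)→(16, 4): d=(6,4) right/bottom  bias=-1
    (3,0)@(7, 1): e=[18,0,18] → X  [on edge]
    (4,0)@(9, 1): e=[22,4,10] → X
    (5,0)@(11, 1): e=[26,8,2] → X
    (6,0)@(13, 1): e=[30,12,-6] → .
    (0,1)@(1, 3): e=[-18,0,54] → .  [on edge]
    (3,1)@(7, 3): e=[-6,12,30] → .
    (4,1)@(9, 3): e=[-2,16,22] → .
    (5,1)@(11, 3): e=[2,20,14] → X
    (6,1)@(13, 3): e=[6,24,6] → X
    (7,1)@(15, 3): e=[10,28,-2] → .
    (5,2)@(11, 5): e=[-22,32,26] → .
    (6,2)@(13, 5): e=[-18,36,18] → .
  covered (5 px):
    . . . X X X . .
    . . . . . X X .
    . . . . . . . .
    . . . . . . . .
T1:
  2·area = 20  (B↔C swapped to make it positive)
  edge (12, 2)→(12, 4): d=(0,2) right/bottom  bias=-1
  edge (12, 4)→(2, 4): d=(-10,0) right/bottom  bias=-1
  edge (2, 4)→(12, 2): d=(10,-2) top-left  bias=+0
    (3,1)@(7, 3): e=[10,10,0] → X  [on edge]
    (4,1)@(9, 3): e=[6,10,4] → X
    (5,1)@(11, 3): e=[2,10,8] → X
    (6,1)@(13, 3): e=[-2,10,12] → .
    (3,2)@(7, 5): e=[10,-10,20] → .
    (4,2)@(9, 5): e=[6,-10,24] → .
    (5,2)@(11, 5): e=[2,-10,28] → .
  covered (3 px):
    . . . . . . . .
    . . . X X X . .
    . . . . . . . .
    . . . . . . . .

Result: "outside"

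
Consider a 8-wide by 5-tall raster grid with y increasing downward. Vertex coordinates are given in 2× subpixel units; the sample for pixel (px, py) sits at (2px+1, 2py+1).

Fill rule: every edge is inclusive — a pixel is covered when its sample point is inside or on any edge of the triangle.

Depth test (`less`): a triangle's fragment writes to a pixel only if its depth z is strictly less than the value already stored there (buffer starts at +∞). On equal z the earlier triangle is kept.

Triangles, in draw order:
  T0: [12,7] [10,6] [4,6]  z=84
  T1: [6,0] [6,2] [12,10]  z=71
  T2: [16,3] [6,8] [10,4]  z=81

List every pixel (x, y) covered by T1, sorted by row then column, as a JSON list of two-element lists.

T0:
  2·area = 6  (B↔C swapped to make it positive)
  edge (12, 7)→(4, 6): d=(-8,-1) inclusive
  edge (4, 6)→(10, 6): d=(6,0) inclusive
  edge (10, 6)→(12, 7): d=(2,1) inclusive
  covered (0 px):
    · · · · · · · ·
    · · · · · · · ·
    · · · · · · · ·
    · · · · · · · ·
    · · · · · · · ·
T1:
  2·area = 12  (B↔C swapped to make it positive)
  edge (6, 0)→(12, 10): d=(6,10) inclusive
  edge (12, 10)→(6, 2): d=(-6,-8) inclusive
  edge (6, 2)→(6, 0): d=(0,-2) inclusive
    (3,1)@(7, 3): e=[8,2,2] → █
    (4,1)@(9, 3): e=[-12,18,6] → ·
    (3,2)@(7, 5): e=[20,-10,2] → ·
    (4,2)@(9, 5): e=[0,6,6] → █  [on edge]
    (5,2)@(11, 5): e=[-20,22,10] → ·
    (4,3)@(9, 7): e=[12,-6,6] → ·
  covered (2 px):
    · · · · · · · ·
    · · · █ · · · ·
    · · · · █ · · ·
    · · · · · · · ·
    · · · · · · · ·
T2:
  2·area = 20
  edge (16, 3)→(6, 8): d=(-10,5) inclusive
  edge (6, 8)→(10, 4): d=(4,-4) inclusive
  edge (10, 4)→(16, 3): d=(6,-1) inclusive
    (6,0)@(13, 1): e=[35,0,-15] → ·  [on edge]
    (5,1)@(11, 3): e=[25,0,-5] → ·  [on edge]
    (4,2)@(9, 5): e=[15,0,5] → █  [on edge]
    (5,2)@(11, 5): e=[5,8,7] → █
    (6,2)@(13, 5): e=[-5,16,9] → ·
    (3,3)@(7, 7): e=[5,0,15] → █  [on edge]
    (4,3)@(9, 7): e=[-5,8,17] → ·
    (5,3)@(11, 7): e=[-15,16,19] → ·
    (2,4)@(5, 9): e=[-5,0,25] → ·  [on edge]
    (3,4)@(7, 9): e=[-15,8,27] → ·
  covered (3 px):
    · · · · · · · ·
    · · · · · · · ·
    · · · · █ █ · ·
    · · · █ · · · ·
    · · · · · · · ·

Final: [[3,1],[4,2]]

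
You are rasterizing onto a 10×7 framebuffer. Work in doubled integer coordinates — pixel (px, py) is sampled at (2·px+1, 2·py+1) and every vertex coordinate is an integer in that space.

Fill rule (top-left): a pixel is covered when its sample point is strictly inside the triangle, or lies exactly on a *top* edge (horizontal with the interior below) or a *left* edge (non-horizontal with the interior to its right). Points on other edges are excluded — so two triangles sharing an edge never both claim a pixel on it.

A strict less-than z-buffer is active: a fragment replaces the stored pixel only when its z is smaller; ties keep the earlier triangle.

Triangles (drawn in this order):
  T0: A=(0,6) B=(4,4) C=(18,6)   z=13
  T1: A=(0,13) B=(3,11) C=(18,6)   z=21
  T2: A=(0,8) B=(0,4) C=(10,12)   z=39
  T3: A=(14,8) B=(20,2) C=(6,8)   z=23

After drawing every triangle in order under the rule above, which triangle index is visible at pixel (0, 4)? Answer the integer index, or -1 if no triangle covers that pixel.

T0:
  2·area = 36
  edge (0, 6)→(4, 4): d=(4,-2) top-left  bias=+0
  edge (4, 4)→(18, 6): d=(14,2) right/bottom  bias=-1
  edge (18, 6)→(0, 6): d=(-18,0) right/bottom  bias=-1
    (1,2)@(3, 5): e=[2,16,18] → #
    (2,2)@(5, 5): e=[6,12,18] → #
    (3,2)@(7, 5): e=[10,8,18] → #
    (4,2)@(9, 5): e=[14,4,18] → #
    (5,2)@(11, 5): e=[18,0,18] → ·  [on edge]
    (1,3)@(3, 7): e=[10,44,-18] → ·
    (2,3)@(5, 7): e=[14,40,-18] → ·
    (3,3)@(7, 7): e=[18,36,-18] → ·
    (4,3)@(9, 7): e=[22,32,-18] → ·
  covered (4 px):
    · · · · · · · · · ·
    · · · · · · · · · ·
    · # # # # · · · · ·
    · · · · · · · · · ·
    · · · · · · · · · ·
    · · · · · · · · · ·
    · · · · · · · · · ·
T1:
  2·area = 15
  edge (0, 13)→(3, 11): d=(3,-2) top-left  bias=+0
  edge (3, 11)→(18, 6): d=(15,-5) top-left  bias=+0
  edge (18, 6)→(0, 13): d=(-18,7) right/bottom  bias=-1
    (7,1)@(15, 3): e=[0,-60,75] → ·  [on edge]
    (4,3)@(9, 7): e=[0,-30,45] → ·  [on edge]
    (7,3)@(15, 7): e=[12,0,3] → #  [on edge]
    (8,3)@(17, 7): e=[16,10,-11] → ·
    (4,4)@(9, 9): e=[6,0,9] → #  [on edge]
    (5,4)@(11, 9): e=[10,10,-5] → ·
    (7,4)@(15, 9): e=[18,30,-33] → ·
    (1,5)@(3, 11): e=[0,0,15] → #  [on edge]
    (2,5)@(5, 11): e=[4,10,1] → #
    (3,5)@(7, 11): e=[8,20,-13] → ·
    (4,5)@(9, 11): e=[12,30,-27] → ·
    (1,6)@(3, 13): e=[6,30,-21] → ·
  covered (4 px):
    · · · · · · · · · ·
    · · · · · · · · · ·
    · · · · · · · · · ·
    · · · · · · · # · ·
    · · · · # · · · · ·
    · # # · · · · · · ·
    · · · · · · · · · ·
T2:
  2·area = 40
  edge (0, 8)→(0, 4): d=(0,-4) top-left  bias=+0
  edge (0, 4)→(10, 12): d=(10,8) right/bottom  bias=-1
  edge (10, 12)→(0, 8): d=(-10,-4) top-left  bias=+0
    (0,2)@(1, 5): e=[4,2,34] → #
    (1,2)@(3, 5): e=[12,-14,42] → ·
    (0,3)@(1, 7): e=[4,22,14] → #
    (1,3)@(3, 7): e=[12,6,22] → #
    (2,3)@(5, 7): e=[20,-10,30] → ·
    (0,4)@(1, 9): e=[4,42,-6] → ·
    (1,4)@(3, 9): e=[12,26,2] → #
    (2,4)@(5, 9): e=[20,10,10] → #
    (3,4)@(7, 9): e=[28,-6,18] → ·
    (1,5)@(3, 11): e=[12,46,-18] → ·
    (2,5)@(5, 11): e=[20,30,-10] → ·
  covered (5 px):
    · · · · · · · · · ·
    · · · · · · · · · ·
    # · · · · · · · · ·
    # # · · · · · · · ·
    · # # · · · · · · ·
    · · · · · · · · · ·
    · · · · · · · · · ·
T3:
  2·area = 48  (B↔C swapped to make it positive)
  edge (14, 8)→(6, 8): d=(-8,0) right/bottom  bias=-1
  edge (6, 8)→(20, 2): d=(14,-6) top-left  bias=+0
  edge (20, 2)→(14, 8): d=(-6,6) right/bottom  bias=-1
    (9,1)@(19, 3): e=[40,8,0] → ·  [on edge]
    (6,2)@(13, 5): e=[24,0,24] → #  [on edge]
    (7,2)@(15, 5): e=[24,12,12] → #
    (8,2)@(17, 5): e=[24,24,0] → ·  [on edge]
    (4,3)@(9, 7): e=[8,4,36] → #
    (5,3)@(11, 7): e=[8,16,24] → #
    (7,3)@(15, 7): e=[8,40,0] → ·  [on edge]
    (4,4)@(9, 9): e=[-8,32,24] → ·
    (5,4)@(11, 9): e=[-8,44,12] → ·
    (6,4)@(13, 9): e=[-8,56,0] → ·  [on edge]
    (5,5)@(11, 11): e=[-24,72,0] → ·  [on edge]
    (4,6)@(9, 13): e=[-40,88,0] → ·  [on edge]
  covered (5 px):
    · · · · · · · · · ·
    · · · · · · · · · ·
    · · · · · · # # · ·
    · · · · # # # · · ·
    · · · · · · · · · ·
    · · · · · · · · · ·
    · · · · · · · · · ·

Z-buffer (winner per pixel, '.' = empty):
  . . . . . . . . . .
  . . . . . . . . . .
  2 0 0 0 0 . 3 3 . .
  2 2 . . 3 3 3 1 . .
  . 2 2 . 1 . . . . .
  . 1 1 . . . . . . .
  . . . . . . . . . .

Final: -1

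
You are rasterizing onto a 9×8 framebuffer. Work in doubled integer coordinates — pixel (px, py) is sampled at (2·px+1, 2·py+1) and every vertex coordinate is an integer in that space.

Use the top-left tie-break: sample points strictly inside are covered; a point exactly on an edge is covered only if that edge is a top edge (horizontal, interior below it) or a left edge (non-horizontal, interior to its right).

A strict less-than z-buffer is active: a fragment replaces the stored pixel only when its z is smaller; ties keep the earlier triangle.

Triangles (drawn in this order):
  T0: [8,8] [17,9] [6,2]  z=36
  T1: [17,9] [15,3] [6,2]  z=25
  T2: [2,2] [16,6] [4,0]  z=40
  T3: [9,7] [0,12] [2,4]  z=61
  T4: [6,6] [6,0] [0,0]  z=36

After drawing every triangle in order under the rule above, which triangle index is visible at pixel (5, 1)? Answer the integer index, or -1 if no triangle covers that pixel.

T0:
  2·area = 52  (B↔C swapped to make it positive)
  edge (8, 8)→(6, 2): d=(-2,-6) top-left  bias=+0
  edge (6, 2)→(17, 9): d=(11,7) right/bottom  bias=-1
  edge (17, 9)→(8, 8): d=(-9,-1) top-left  bias=+0
    (3,1)@(7, 3): e=[4,4,44] → █
    (4,1)@(9, 3): e=[16,-10,46] → ·
    (3,2)@(7, 5): e=[0,26,26] → █  [on edge]
    (4,2)@(9, 5): e=[12,12,28] → █
    (5,2)@(11, 5): e=[24,-2,30] → ·
    (3,3)@(7, 7): e=[-4,48,8] → ·
    (4,3)@(9, 7): e=[8,34,10] → █
    (5,3)@(11, 7): e=[20,20,12] → █
    (6,3)@(13, 7): e=[32,6,14] → █
    (7,3)@(15, 7): e=[44,-8,16] → ·
    (4,4)@(9, 9): e=[4,56,-8] → ·
    (5,4)@(11, 9): e=[16,42,-6] → ·
    (8,4)@(17, 9): e=[52,0,0] → ·  [on edge]
    (4,5)@(9, 11): e=[0,78,-26] → ·  [on edge]
  covered (6 px):
    · · · · · · · · ·
    · · · █ · · · · ·
    · · · █ █ · · · ·
    · · · · █ █ █ · ·
    · · · · · · · · ·
    · · · · · · · · ·
    · · · · · · · · ·
    · · · · · · · · ·
T1:
  2·area = 52  (B↔C swapped to make it positive)
  edge (17, 9)→(6, 2): d=(-11,-7) top-left  bias=+0
  edge (6, 2)→(15, 3): d=(9,1) right/bottom  bias=-1
  edge (15, 3)→(17, 9): d=(2,6) right/bottom  bias=-1
    (4,1)@(9, 3): e=[10,6,36] → █
    (5,1)@(11, 3): e=[24,4,24] → █
    (6,1)@(13, 3): e=[38,2,12] → █
    (7,1)@(15, 3): e=[52,0,0] → ·  [on edge]
    (4,2)@(9, 5): e=[-12,24,40] → ·
    (5,2)@(11, 5): e=[2,22,28] → █
    (7,2)@(15, 5): e=[30,18,4] → █
    (8,2)@(17, 5): e=[44,16,-8] → ·
    (5,3)@(11, 7): e=[-20,40,32] → ·
    (6,3)@(13, 7): e=[-6,38,20] → ·
    (7,3)@(15, 7): e=[8,36,8] → █
    (8,3)@(17, 7): e=[22,34,-4] → ·
    (8,4)@(17, 9): e=[0,52,0] → ·  [on edge]
  covered (7 px):
    · · · · · · · · ·
    · · · · █ █ █ · ·
    · · · · · █ █ █ ·
    · · · · · · · █ ·
    · · · · · · · · ·
    · · · · · · · · ·
    · · · · · · · · ·
    · · · · · · · · ·
T2:
  2·area = 36  (B↔C swapped to make it positive)
  edge (2, 2)→(4, 0): d=(2,-2) top-left  bias=+0
  edge (4, 0)→(16, 6): d=(12,6) right/bottom  bias=-1
  edge (16, 6)→(2, 2): d=(-14,-4) top-left  bias=+0
    (1,0)@(3, 1): e=[0,18,18] → █  [on edge]
    (2,0)@(5, 1): e=[4,6,26] → █
    (3,0)@(7, 1): e=[8,-6,34] → ·
    (0,1)@(1, 3): e=[0,54,-18] → ·  [on edge]
    (1,1)@(3, 3): e=[4,42,-10] → ·
    (2,1)@(5, 3): e=[8,30,-2] → ·
    (3,1)@(7, 3): e=[12,18,6] → █
    (4,1)@(9, 3): e=[16,6,14] → █
    (5,1)@(11, 3): e=[20,-6,22] → ·
    (3,2)@(7, 5): e=[16,42,-22] → ·
    (4,2)@(9, 5): e=[20,30,-14] → ·
    (6,2)@(13, 5): e=[28,6,2] → █
  covered (5 px):
    · █ █ · · · · · ·
    · · · █ █ · · · ·
    · · · · · · █ · ·
    · · · · · · · · ·
    · · · · · · · · ·
    · · · · · · · · ·
    · · · · · · · · ·
    · · · · · · · · ·
T3:
  2·area = 62
  edge (9, 7)→(0, 12): d=(-9,5) right/bottom  bias=-1
  edge (0, 12)→(2, 4): d=(2,-8) top-left  bias=+0
  edge (2, 4)→(9, 7): d=(7,3) right/bottom  bias=-1
    (1,2)@(3, 5): e=[48,10,4] → █
    (2,2)@(5, 5): e=[38,26,-2] → ·
    (1,3)@(3, 7): e=[30,14,18] → █
    (2,3)@(5, 7): e=[20,30,12] → █
    (3,3)@(7, 7): e=[10,46,6] → █
    (4,3)@(9, 7): e=[0,62,0] → ·  [on edge]
    (0,4)@(1, 9): e=[22,2,38] → █
    (3,4)@(7, 9): e=[-8,50,20] → ·
    (0,5)@(1, 11): e=[4,6,52] → █
    (1,5)@(3, 11): e=[-6,22,46] → ·
    (2,5)@(5, 11): e=[-16,38,40] → ·
    (0,6)@(1, 13): e=[-14,10,66] → ·
  covered (8 px):
    · · · · · · · · ·
    · · · · · · · · ·
    · █ · · · · · · ·
    · █ █ █ · · · · ·
    █ █ █ · · · · · ·
    █ · · · · · · · ·
    · · · · · · · · ·
    · · · · · · · · ·
T4:
  2·area = 36  (B↔C swapped to make it positive)
  edge (6, 6)→(0, 0): d=(-6,-6) top-left  bias=+0
  edge (0, 0)→(6, 0): d=(6,0) top-left  bias=+0
  edge (6, 0)→(6, 6): d=(0,6) right/bottom  bias=-1
    (0,0)@(1, 1): e=[0,6,30] → █  [on edge]
    (1,0)@(3, 1): e=[12,6,18] → █
    (2,0)@(5, 1): e=[24,6,6] → █
    (3,0)@(7, 1): e=[36,6,-6] → ·
    (0,1)@(1, 3): e=[-12,18,30] → ·
    (1,1)@(3, 3): e=[0,18,18] → █  [on edge]
    (3,1)@(7, 3): e=[24,18,-6] → ·
    (1,2)@(3, 5): e=[-12,30,18] → ·
    (2,2)@(5, 5): e=[0,30,6] → █  [on edge]
    (3,2)@(7, 5): e=[12,30,-6] → ·
    (2,3)@(5, 7): e=[-12,42,6] → ·
    (3,3)@(7, 7): e=[0,42,-6] → ·  [on edge]
    (4,4)@(9, 9): e=[0,54,-18] → ·  [on edge]
    (5,5)@(11, 11): e=[0,66,-30] → ·  [on edge]
    (6,6)@(13, 13): e=[0,78,-42] → ·  [on edge]
    (7,7)@(15, 15): e=[0,90,-54] → ·  [on edge]
  covered (6 px):
    █ █ █ · · · · · ·
    · █ █ · · · · · ·
    · · █ · · · · · ·
    · · · · · · · · ·
    · · · · · · · · ·
    · · · · · · · · ·
    · · · · · · · · ·
    · · · · · · · · ·

Z-buffer (winner per pixel, '.' = empty):
  4 4 4 . . . . . .
  . 4 4 0 1 1 1 . .
  . 3 4 0 0 1 1 1 .
  . 3 3 3 0 0 0 1 .
  3 3 3 . . . . . .
  3 . . . . . . . .
  . . . . . . . . .
  . . . . . . . . .

Answer: 1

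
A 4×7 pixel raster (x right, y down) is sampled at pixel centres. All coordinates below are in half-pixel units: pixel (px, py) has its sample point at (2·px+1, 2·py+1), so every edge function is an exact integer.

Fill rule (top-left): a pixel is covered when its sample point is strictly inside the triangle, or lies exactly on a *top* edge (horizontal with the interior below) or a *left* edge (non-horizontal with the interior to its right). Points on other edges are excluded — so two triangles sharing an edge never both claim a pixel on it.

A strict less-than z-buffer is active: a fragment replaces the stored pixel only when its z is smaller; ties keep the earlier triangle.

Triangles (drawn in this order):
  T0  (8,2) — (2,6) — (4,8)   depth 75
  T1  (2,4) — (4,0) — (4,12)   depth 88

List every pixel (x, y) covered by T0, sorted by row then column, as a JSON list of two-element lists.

T0:
  2·area = 20  (B↔C swapped to make it positive)
  edge (8, 2)→(4, 8): d=(-4,6) right/bottom  bias=-1
  edge (4, 8)→(2, 6): d=(-2,-2) top-left  bias=+0
  edge (2, 6)→(8, 2): d=(6,-4) top-left  bias=+0
    (3,1)@(7, 3): e=[2,16,2] → #
    (0,2)@(1, 5): e=[30,0,-10] → ·  [on edge]
    (2,2)@(5, 5): e=[6,8,6] → #
    (3,2)@(7, 5): e=[-6,12,14] → ·
    (1,3)@(3, 7): e=[10,0,10] → #  [on edge]
    (2,3)@(5, 7): e=[-2,4,18] → ·
    (1,4)@(3, 9): e=[2,-4,22] → ·
    (2,4)@(5, 9): e=[-10,0,30] → ·  [on edge]
    (3,5)@(7, 11): e=[-30,0,50] → ·  [on edge]
  covered (3 px):
    · · · ·
    · · · #
    · · # ·
    · # · ·
    · · · ·
    · · · ·
    · · · ·
T1:
  2·area = 24
  edge (2, 4)→(4, 0): d=(2,-4) top-left  bias=+0
  edge (4, 0)→(4, 12): d=(0,12) right/bottom  bias=-1
  edge (4, 12)→(2, 4): d=(-2,-8) top-left  bias=+0
    (1,1)@(3, 3): e=[2,12,10] → #
    (2,1)@(5, 3): e=[10,-12,26] → ·
    (1,2)@(3, 5): e=[6,12,6] → #
    (2,2)@(5, 5): e=[14,-12,22] → ·
    (1,3)@(3, 7): e=[10,12,2] → #
    (2,3)@(5, 7): e=[18,-12,18] → ·
    (1,4)@(3, 9): e=[14,12,-2] → ·
  covered (3 px):
    · · · ·
    · # · ·
    · # · ·
    · # · ·
    · · · ·
    · · · ·
    · · · ·

Result: [[3,1],[2,2],[1,3]]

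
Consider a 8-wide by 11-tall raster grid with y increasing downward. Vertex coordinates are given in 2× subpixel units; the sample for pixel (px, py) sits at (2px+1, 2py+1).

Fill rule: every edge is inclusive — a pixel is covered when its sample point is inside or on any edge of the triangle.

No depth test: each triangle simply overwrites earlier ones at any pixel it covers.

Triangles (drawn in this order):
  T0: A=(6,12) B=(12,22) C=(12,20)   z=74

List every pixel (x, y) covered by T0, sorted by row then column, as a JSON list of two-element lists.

T0:
  2·area = 12  (B↔C swapped to make it positive)
  edge (6, 12)→(12, 20): d=(6,8) inclusive
  edge (12, 20)→(12, 22): d=(0,2) inclusive
  edge (12, 22)→(6, 12): d=(-6,-10) inclusive
    (1,3)@(3, 7): e=[-6,18,0] → .  [on edge]
    (4,8)@(9, 17): e=[6,6,0] → X  [on edge]
    (5,8)@(11, 17): e=[-10,2,20] → .
    (4,9)@(9, 19): e=[18,6,-12] → .
    (5,9)@(11, 19): e=[2,2,8] → X
    (6,9)@(13, 19): e=[-14,-2,28] → .
    (5,10)@(11, 21): e=[14,2,-4] → .
  covered (2 px):
    . . . . . . . .
    . . . . . . . .
    . . . . . . . .
    . . . . . . . .
    . . . . . . . .
    . . . . . . . .
    . . . . . . . .
    . . . . . . . .
    . . . . X . . .
    . . . . . X . .
    . . . . . . . .

Answer: [[4,8],[5,9]]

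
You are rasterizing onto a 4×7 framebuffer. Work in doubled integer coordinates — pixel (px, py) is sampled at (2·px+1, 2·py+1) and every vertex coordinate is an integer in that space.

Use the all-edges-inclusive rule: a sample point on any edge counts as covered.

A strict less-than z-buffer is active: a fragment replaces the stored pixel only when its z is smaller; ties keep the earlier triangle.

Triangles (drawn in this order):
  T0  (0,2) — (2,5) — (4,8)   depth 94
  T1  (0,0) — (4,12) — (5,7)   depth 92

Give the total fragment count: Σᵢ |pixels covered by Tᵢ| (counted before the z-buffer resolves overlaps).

T0:
  degenerate (2·area = 0) — covers nothing
T1:
  2·area = 32  (B↔C swapped to make it positive)
  edge (0, 0)→(5, 7): d=(5,7) inclusive
  edge (5, 7)→(4, 12): d=(-1,5) inclusive
  edge (4, 12)→(0, 0): d=(-4,-12) inclusive
    (0,1)@(1, 3): e=[8,24,0] → █  [on edge]
    (1,1)@(3, 3): e=[-6,14,24] → ·
    (0,2)@(1, 5): e=[18,22,-8] → ·
    (1,2)@(3, 5): e=[4,12,16] → █
    (2,2)@(5, 5): e=[-10,2,40] → ·
    (1,3)@(3, 7): e=[14,10,8] → █
    (2,3)@(5, 7): e=[0,0,32] → █  [on edge]
    (3,3)@(7, 7): e=[-14,-10,56] → ·
    (1,4)@(3, 9): e=[24,8,0] → █  [on edge]
    (2,4)@(5, 9): e=[10,-2,24] → ·
    (1,5)@(3, 11): e=[34,6,-8] → ·
  covered (5 px):
    · · · ·
    █ · · ·
    · █ · ·
    · █ █ ·
    · █ · ·
    · · · ·
    · · · ·

Final: 5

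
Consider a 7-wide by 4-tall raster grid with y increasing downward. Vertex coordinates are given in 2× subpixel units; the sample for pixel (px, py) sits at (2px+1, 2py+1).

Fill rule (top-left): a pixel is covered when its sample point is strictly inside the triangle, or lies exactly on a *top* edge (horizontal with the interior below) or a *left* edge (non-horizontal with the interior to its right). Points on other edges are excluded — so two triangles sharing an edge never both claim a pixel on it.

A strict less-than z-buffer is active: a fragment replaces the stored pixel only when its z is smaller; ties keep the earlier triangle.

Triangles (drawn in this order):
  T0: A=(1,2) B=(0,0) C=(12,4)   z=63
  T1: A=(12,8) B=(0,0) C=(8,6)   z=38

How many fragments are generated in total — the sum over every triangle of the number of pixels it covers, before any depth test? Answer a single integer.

T0:
  2·area = 20
  edge (1, 2)→(0, 0): d=(-1,-2) top-left  bias=+0
  edge (0, 0)→(12, 4): d=(12,4) right/bottom  bias=-1
  edge (12, 4)→(1, 2): d=(-11,-2) top-left  bias=+0
    (0,0)@(1, 1): e=[1,8,11] → █
    (1,0)@(3, 1): e=[5,0,15] → ·  [on edge]
    (0,1)@(1, 3): e=[-1,32,-11] → ·
    (3,1)@(7, 3): e=[11,8,1] → █
    (4,1)@(9, 3): e=[15,0,5] → ·  [on edge]
    (3,2)@(7, 5): e=[9,32,-21] → ·
  covered (2 px):
    █ · · · · · ·
    · · · █ · · ·
    · · · · · · ·
    · · · · · · ·
T1:
  2·area = 8  (B↔C swapped to make it positive)
  edge (12, 8)→(8, 6): d=(-4,-2) top-left  bias=+0
  edge (8, 6)→(0, 0): d=(-8,-6) top-left  bias=+0
  edge (0, 0)→(12, 8): d=(12,8) right/bottom  bias=-1
    (3,2)@(7, 5): e=[2,2,4] → █
    (4,2)@(9, 5): e=[6,14,-12] → ·
    (3,3)@(7, 7): e=[-6,-14,28] → ·
  covered (1 px):
    · · · · · · ·
    · · · · · · ·
    · · · █ · · ·
    · · · · · · ·

Result: 3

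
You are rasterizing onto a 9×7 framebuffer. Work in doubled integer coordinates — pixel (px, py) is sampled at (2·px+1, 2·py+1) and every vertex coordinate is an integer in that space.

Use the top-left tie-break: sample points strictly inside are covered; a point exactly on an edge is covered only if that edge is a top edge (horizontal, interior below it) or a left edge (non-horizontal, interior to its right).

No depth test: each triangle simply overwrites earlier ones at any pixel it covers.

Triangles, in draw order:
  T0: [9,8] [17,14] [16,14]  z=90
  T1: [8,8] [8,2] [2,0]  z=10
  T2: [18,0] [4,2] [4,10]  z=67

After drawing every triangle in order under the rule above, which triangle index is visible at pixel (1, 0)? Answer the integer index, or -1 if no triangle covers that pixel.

T0:
  2·area = 6
  edge (9, 8)→(17, 14): d=(8,6) right/bottom  bias=-1
  edge (17, 14)→(16, 14): d=(-1,0) right/bottom  bias=-1
  edge (16, 14)→(9, 8): d=(-7,-6) top-left  bias=+0
    (2,2)@(5, 5): e=[0,9,-3] → .  [on edge]
    (6,5)@(13, 11): e=[0,3,3] → .  [on edge]
    (7,6)@(15, 13): e=[4,1,1] → X
    (8,6)@(17, 13): e=[-8,1,13] → .
  covered (1 px):
    . . . . . . . . .
    . . . . . . . . .
    . . . . . . . . .
    . . . . . . . . .
    . . . . . . . . .
    . . . . . . . . .
    . . . . . . . X .
T1:
  2·area = 36  (B↔C swapped to make it positive)
  edge (8, 8)→(2, 0): d=(-6,-8) top-left  bias=+0
  edge (2, 0)→(8, 2): d=(6,2) right/bottom  bias=-1
  edge (8, 2)→(8, 8): d=(0,6) right/bottom  bias=-1
    (1,0)@(3, 1): e=[2,4,30] → X
    (2,0)@(5, 1): e=[18,0,18] → .  [on edge]
    (1,1)@(3, 3): e=[-10,16,30] → .
    (2,1)@(5, 3): e=[6,12,18] → X
    (3,1)@(7, 3): e=[22,8,6] → X
    (4,1)@(9, 3): e=[38,4,-6] → .
    (5,1)@(11, 3): e=[54,0,-18] → .  [on edge]
    (2,2)@(5, 5): e=[-6,24,18] → .
    (3,2)@(7, 5): e=[10,20,6] → X
    (4,2)@(9, 5): e=[26,16,-6] → .
    (8,2)@(17, 5): e=[90,0,-54] → .  [on edge]
    (3,3)@(7, 7): e=[-2,32,6] → .
  covered (4 px):
    . X . . . . . . .
    . . X X . . . . .
    . . . X . . . . .
    . . . . . . . . .
    . . . . . . . . .
    . . . . . . . . .
    . . . . . . . . .
T2:
  2·area = 112  (B↔C swapped to make it positive)
  edge (18, 0)→(4, 10): d=(-14,10) right/bottom  bias=-1
  edge (4, 10)→(4, 2): d=(0,-8) top-left  bias=+0
  edge (4, 2)→(18, 0): d=(14,-2) top-left  bias=+0
    (5,0)@(11, 1): e=[56,56,0] → X  [on edge]
    (6,0)@(13, 1): e=[36,72,4] → X
    (7,0)@(15, 1): e=[16,88,8] → X
    (8,0)@(17, 1): e=[-4,104,12] → .
    (2,1)@(5, 3): e=[88,8,16] → X
    (3,1)@(7, 3): e=[68,24,20] → X
    (4,1)@(9, 3): e=[48,40,24] → X
    (7,1)@(15, 3): e=[-12,88,36] → .
    (2,2)@(5, 5): e=[60,8,44] → X
    (5,2)@(11, 5): e=[0,56,56] → .  [on edge]
    (6,2)@(13, 5): e=[-20,72,60] → .
    (2,3)@(5, 7): e=[32,8,72] → X
  covered (14 px):
    . . . . . X X X .
    . . X X X X X . .
    . . X X X . . . .
    . . X X . . . . .
    . . X . . . . . .
    . . . . . . . . .
    . . . . . . . . .

Z-buffer (winner per pixel, '.' = empty):
  . 1 . . . 2 2 2 .
  . . 2 2 2 2 2 . .
  . . 2 2 2 . . . .
  . . 2 2 . . . . .
  . . 2 . . . . . .
  . . . . . . . . .
  . . . . . . . 0 .

Answer: 1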